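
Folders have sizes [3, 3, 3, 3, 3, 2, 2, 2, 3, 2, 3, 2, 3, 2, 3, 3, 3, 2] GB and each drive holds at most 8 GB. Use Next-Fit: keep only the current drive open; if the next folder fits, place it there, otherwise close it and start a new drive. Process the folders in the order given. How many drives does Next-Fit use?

7

Put 3 GB in drive 1; 5 GB remain.
Put 3 GB in drive 1; 2 GB remain.
Put 3 GB in drive 2; 5 GB remain.
Put 3 GB in drive 2; 2 GB remain.
Put 3 GB in drive 3; 5 GB remain.
Put 2 GB in drive 3; 3 GB remain.
Put 2 GB in drive 3; 1 GB remain.
Put 2 GB in drive 4; 6 GB remain.
Put 3 GB in drive 4; 3 GB remain.
Put 2 GB in drive 4; 1 GB remain.
Put 3 GB in drive 5; 5 GB remain.
Put 2 GB in drive 5; 3 GB remain.
Put 3 GB in drive 5; 0 GB remain.
Put 2 GB in drive 6; 6 GB remain.
Put 3 GB in drive 6; 3 GB remain.
Put 3 GB in drive 6; 0 GB remain.
Put 3 GB in drive 7; 5 GB remain.
Put 2 GB in drive 7; 3 GB remain.
Final drives: [3,3] [3,3] [3,2,2] [2,3,2] [3,2,3] [2,3,3] [3,2].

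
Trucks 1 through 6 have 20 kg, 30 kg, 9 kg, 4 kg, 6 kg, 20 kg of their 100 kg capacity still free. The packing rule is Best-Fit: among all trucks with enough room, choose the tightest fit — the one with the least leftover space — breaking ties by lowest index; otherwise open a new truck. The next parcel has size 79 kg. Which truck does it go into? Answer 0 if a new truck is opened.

No truck has ≥ 79 kg free, so a new truck is opened.

0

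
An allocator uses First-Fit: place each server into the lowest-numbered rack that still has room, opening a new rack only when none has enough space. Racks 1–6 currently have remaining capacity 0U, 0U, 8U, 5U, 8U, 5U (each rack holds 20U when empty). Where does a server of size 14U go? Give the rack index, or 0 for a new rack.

No rack has ≥ 14U free, so a new rack is opened.

0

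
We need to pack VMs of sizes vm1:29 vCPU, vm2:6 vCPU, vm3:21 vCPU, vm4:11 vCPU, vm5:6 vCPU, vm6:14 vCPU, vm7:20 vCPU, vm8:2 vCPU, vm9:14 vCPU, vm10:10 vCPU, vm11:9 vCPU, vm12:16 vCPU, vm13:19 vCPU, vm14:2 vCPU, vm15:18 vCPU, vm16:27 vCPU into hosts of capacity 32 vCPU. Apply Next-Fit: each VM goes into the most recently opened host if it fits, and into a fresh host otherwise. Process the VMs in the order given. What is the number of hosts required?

vm1 (29 vCPU) → host 1 (remaining 3 vCPU)
vm2 (6 vCPU) → host 2 (remaining 26 vCPU)
vm3 (21 vCPU) → host 2 (remaining 5 vCPU)
vm4 (11 vCPU) → host 3 (remaining 21 vCPU)
vm5 (6 vCPU) → host 3 (remaining 15 vCPU)
vm6 (14 vCPU) → host 3 (remaining 1 vCPU)
vm7 (20 vCPU) → host 4 (remaining 12 vCPU)
vm8 (2 vCPU) → host 4 (remaining 10 vCPU)
vm9 (14 vCPU) → host 5 (remaining 18 vCPU)
vm10 (10 vCPU) → host 5 (remaining 8 vCPU)
vm11 (9 vCPU) → host 6 (remaining 23 vCPU)
vm12 (16 vCPU) → host 6 (remaining 7 vCPU)
vm13 (19 vCPU) → host 7 (remaining 13 vCPU)
vm14 (2 vCPU) → host 7 (remaining 11 vCPU)
vm15 (18 vCPU) → host 8 (remaining 14 vCPU)
vm16 (27 vCPU) → host 9 (remaining 5 vCPU)

9 hosts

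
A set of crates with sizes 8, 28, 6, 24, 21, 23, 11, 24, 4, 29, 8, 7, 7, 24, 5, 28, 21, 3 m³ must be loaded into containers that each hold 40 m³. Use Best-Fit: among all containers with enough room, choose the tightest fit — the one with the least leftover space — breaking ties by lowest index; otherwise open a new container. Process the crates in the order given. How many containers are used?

9

container 1: place 8 m³, 32 m³ left
container 1: place 28 m³, 4 m³ left
container 2: place 6 m³, 34 m³ left
container 2: place 24 m³, 10 m³ left
container 3: place 21 m³, 19 m³ left
container 4: place 23 m³, 17 m³ left
container 4: place 11 m³, 6 m³ left
container 5: place 24 m³, 16 m³ left
container 1: place 4 m³, 0 m³ left
container 6: place 29 m³, 11 m³ left
container 2: place 8 m³, 2 m³ left
container 6: place 7 m³, 4 m³ left
container 5: place 7 m³, 9 m³ left
container 7: place 24 m³, 16 m³ left
container 4: place 5 m³, 1 m³ left
container 8: place 28 m³, 12 m³ left
container 9: place 21 m³, 19 m³ left
container 6: place 3 m³, 1 m³ left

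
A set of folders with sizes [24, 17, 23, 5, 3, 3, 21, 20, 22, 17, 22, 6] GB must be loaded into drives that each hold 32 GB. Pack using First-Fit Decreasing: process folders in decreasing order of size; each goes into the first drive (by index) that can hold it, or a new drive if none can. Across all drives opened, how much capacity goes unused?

Sorted descending: 24, 23, 22, 22, 21, 20, 17, 17, 6, 5, 3, 3.
drive 1: place 24 GB, 8 GB left
drive 2: place 23 GB, 9 GB left
drive 3: place 22 GB, 10 GB left
drive 4: place 22 GB, 10 GB left
drive 5: place 21 GB, 11 GB left
drive 6: place 20 GB, 12 GB left
drive 7: place 17 GB, 15 GB left
drive 8: place 17 GB, 15 GB left
drive 1: place 6 GB, 2 GB left
drive 2: place 5 GB, 4 GB left
drive 2: place 3 GB, 1 GB left
drive 3: place 3 GB, 7 GB left
8 drives × 32 GB = 256 GB; used 183 GB; unused 73 GB.

73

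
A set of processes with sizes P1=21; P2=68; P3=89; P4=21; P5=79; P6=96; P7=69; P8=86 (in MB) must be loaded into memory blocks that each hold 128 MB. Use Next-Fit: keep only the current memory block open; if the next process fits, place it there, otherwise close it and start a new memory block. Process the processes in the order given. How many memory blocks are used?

6

Put P1 (21 MB) in memory block 1; 107 MB remain.
Put P2 (68 MB) in memory block 1; 39 MB remain.
Put P3 (89 MB) in memory block 2; 39 MB remain.
Put P4 (21 MB) in memory block 2; 18 MB remain.
Put P5 (79 MB) in memory block 3; 49 MB remain.
Put P6 (96 MB) in memory block 4; 32 MB remain.
Put P7 (69 MB) in memory block 5; 59 MB remain.
Put P8 (86 MB) in memory block 6; 42 MB remain.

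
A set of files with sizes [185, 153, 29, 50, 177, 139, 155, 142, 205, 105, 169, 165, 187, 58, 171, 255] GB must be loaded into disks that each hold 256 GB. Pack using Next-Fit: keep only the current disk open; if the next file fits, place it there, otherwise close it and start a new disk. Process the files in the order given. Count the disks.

185 GB → disk 1 (remaining 71 GB)
153 GB → disk 2 (remaining 103 GB)
29 GB → disk 2 (remaining 74 GB)
50 GB → disk 2 (remaining 24 GB)
177 GB → disk 3 (remaining 79 GB)
139 GB → disk 4 (remaining 117 GB)
155 GB → disk 5 (remaining 101 GB)
142 GB → disk 6 (remaining 114 GB)
205 GB → disk 7 (remaining 51 GB)
105 GB → disk 8 (remaining 151 GB)
169 GB → disk 9 (remaining 87 GB)
165 GB → disk 10 (remaining 91 GB)
187 GB → disk 11 (remaining 69 GB)
58 GB → disk 11 (remaining 11 GB)
171 GB → disk 12 (remaining 85 GB)
255 GB → disk 13 (remaining 1 GB)

13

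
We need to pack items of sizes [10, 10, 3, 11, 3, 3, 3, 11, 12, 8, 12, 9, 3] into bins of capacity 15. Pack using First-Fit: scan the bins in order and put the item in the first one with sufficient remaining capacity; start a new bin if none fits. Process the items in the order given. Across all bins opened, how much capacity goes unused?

Put 10 in bin 1; 5 remain.
Put 10 in bin 2; 5 remain.
Put 3 in bin 1; 2 remain.
Put 11 in bin 3; 4 remain.
Put 3 in bin 2; 2 remain.
Put 3 in bin 3; 1 remain.
Put 3 in bin 4; 12 remain.
Put 11 in bin 4; 1 remain.
Put 12 in bin 5; 3 remain.
Put 8 in bin 6; 7 remain.
Put 12 in bin 7; 3 remain.
Put 9 in bin 8; 6 remain.
Put 3 in bin 5; 0 remain.
8 bins × 15 = 120; used 98; unused 22.

22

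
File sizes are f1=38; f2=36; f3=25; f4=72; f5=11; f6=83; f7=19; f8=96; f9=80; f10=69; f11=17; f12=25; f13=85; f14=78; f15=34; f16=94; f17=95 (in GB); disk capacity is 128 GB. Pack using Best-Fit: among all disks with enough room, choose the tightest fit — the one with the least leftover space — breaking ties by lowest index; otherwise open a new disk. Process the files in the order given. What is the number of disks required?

10 disks

disk 1: place f1 (38 GB), 90 GB left
disk 1: place f2 (36 GB), 54 GB left
disk 1: place f3 (25 GB), 29 GB left
disk 2: place f4 (72 GB), 56 GB left
disk 1: place f5 (11 GB), 18 GB left
disk 3: place f6 (83 GB), 45 GB left
disk 3: place f7 (19 GB), 26 GB left
disk 4: place f8 (96 GB), 32 GB left
disk 5: place f9 (80 GB), 48 GB left
disk 6: place f10 (69 GB), 59 GB left
disk 1: place f11 (17 GB), 1 GB left
disk 3: place f12 (25 GB), 1 GB left
disk 7: place f13 (85 GB), 43 GB left
disk 8: place f14 (78 GB), 50 GB left
disk 7: place f15 (34 GB), 9 GB left
disk 9: place f16 (94 GB), 34 GB left
disk 10: place f17 (95 GB), 33 GB left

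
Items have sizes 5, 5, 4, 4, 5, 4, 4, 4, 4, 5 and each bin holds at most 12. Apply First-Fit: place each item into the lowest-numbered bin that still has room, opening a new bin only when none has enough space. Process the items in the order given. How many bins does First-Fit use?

bin 1: place 5, 7 left
bin 1: place 5, 2 left
bin 2: place 4, 8 left
bin 2: place 4, 4 left
bin 3: place 5, 7 left
bin 2: place 4, 0 left
bin 3: place 4, 3 left
bin 4: place 4, 8 left
bin 4: place 4, 4 left
bin 5: place 5, 7 left

5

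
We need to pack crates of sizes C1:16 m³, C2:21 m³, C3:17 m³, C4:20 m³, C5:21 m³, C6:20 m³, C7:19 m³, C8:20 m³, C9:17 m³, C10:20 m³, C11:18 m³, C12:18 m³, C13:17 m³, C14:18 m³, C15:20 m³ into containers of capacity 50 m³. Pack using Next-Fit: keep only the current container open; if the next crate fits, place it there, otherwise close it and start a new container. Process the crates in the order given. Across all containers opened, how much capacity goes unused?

118

C1 (16 m³) → container 1 (remaining 34 m³)
C2 (21 m³) → container 1 (remaining 13 m³)
C3 (17 m³) → container 2 (remaining 33 m³)
C4 (20 m³) → container 2 (remaining 13 m³)
C5 (21 m³) → container 3 (remaining 29 m³)
C6 (20 m³) → container 3 (remaining 9 m³)
C7 (19 m³) → container 4 (remaining 31 m³)
C8 (20 m³) → container 4 (remaining 11 m³)
C9 (17 m³) → container 5 (remaining 33 m³)
C10 (20 m³) → container 5 (remaining 13 m³)
C11 (18 m³) → container 6 (remaining 32 m³)
C12 (18 m³) → container 6 (remaining 14 m³)
C13 (17 m³) → container 7 (remaining 33 m³)
C14 (18 m³) → container 7 (remaining 15 m³)
C15 (20 m³) → container 8 (remaining 30 m³)
8 containers × 50 m³ = 400 m³; used 282 m³; unused 118 m³.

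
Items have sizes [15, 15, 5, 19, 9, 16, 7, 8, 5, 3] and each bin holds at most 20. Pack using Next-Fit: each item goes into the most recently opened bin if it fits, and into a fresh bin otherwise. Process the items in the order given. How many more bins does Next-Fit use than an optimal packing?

1

Next-Fit: [15] [15,5] [19] [9] [16] [7,8,5] [3] → 7 bins.
Total size 102; any packing needs at least ⌈102/20⌉ = 6 bins.
An optimal packing achieves that bound: [19] [16,3] [15,5] [15,5] [9,8] [7] → 6 bins.
Excess: 7 − 6 = 1.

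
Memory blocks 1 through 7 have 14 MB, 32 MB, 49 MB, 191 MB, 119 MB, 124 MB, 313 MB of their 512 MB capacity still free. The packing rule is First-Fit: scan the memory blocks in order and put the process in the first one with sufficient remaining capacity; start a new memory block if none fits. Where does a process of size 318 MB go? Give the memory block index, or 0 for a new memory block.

No memory block has ≥ 318 MB free, so a new memory block is opened.

0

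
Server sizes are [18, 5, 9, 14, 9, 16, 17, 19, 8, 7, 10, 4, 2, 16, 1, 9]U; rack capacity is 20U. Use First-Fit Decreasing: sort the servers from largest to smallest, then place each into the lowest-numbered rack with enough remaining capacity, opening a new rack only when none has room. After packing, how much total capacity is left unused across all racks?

16

Sorted descending: 19, 18, 17, 16, 16, 14, 10, 9, 9, 9, 8, 7, 5, 4, 2, 1.
Put 19U in rack 1; 1U remain.
Put 18U in rack 2; 2U remain.
Put 17U in rack 3; 3U remain.
Put 16U in rack 4; 4U remain.
Put 16U in rack 5; 4U remain.
Put 14U in rack 6; 6U remain.
Put 10U in rack 7; 10U remain.
Put 9U in rack 7; 1U remain.
Put 9U in rack 8; 11U remain.
Put 9U in rack 8; 2U remain.
Put 8U in rack 9; 12U remain.
Put 7U in rack 9; 5U remain.
Put 5U in rack 6; 1U remain.
Put 4U in rack 4; 0U remain.
Put 2U in rack 2; 0U remain.
Put 1U in rack 1; 0U remain.
9 racks × 20U = 180U; used 164U; unused 16U.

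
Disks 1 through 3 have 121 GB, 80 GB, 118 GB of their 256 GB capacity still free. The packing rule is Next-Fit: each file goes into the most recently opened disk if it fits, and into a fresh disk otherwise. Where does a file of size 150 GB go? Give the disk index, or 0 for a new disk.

Next-Fit only looks at disk 3, which has 118 GB free.
150 GB does not fit, so a new disk is opened.

0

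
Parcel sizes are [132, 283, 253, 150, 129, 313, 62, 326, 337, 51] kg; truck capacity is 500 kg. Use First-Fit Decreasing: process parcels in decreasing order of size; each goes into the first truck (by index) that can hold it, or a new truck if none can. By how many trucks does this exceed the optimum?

First-Fit Decreasing: [337,150] [326,132] [313,129,51] [283,62] [253] → 5 trucks.
Total size 2036 kg; any packing needs at least ⌈2036/500⌉ = 5 trucks.
So 5 is already optimal.

0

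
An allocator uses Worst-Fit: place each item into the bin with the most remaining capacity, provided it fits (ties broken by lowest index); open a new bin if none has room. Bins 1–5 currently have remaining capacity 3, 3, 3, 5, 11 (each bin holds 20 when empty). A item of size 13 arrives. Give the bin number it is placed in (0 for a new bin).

0

No bin has ≥ 13 free, so a new bin is opened.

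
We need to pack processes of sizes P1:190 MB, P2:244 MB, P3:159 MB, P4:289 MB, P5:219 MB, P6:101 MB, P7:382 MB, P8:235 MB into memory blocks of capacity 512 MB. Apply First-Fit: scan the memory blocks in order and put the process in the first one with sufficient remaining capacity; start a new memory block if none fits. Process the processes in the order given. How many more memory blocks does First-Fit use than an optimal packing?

1

First-Fit: [190,244] [159,289] [219,101] [382] [235] → 5 memory blocks.
Total size 1819 MB; any packing needs at least ⌈1819/512⌉ = 4 memory blocks.
An optimal packing achieves that bound: [382,101] [289,219] [244,235] [190,159] → 4 memory blocks.
Excess: 5 − 4 = 1.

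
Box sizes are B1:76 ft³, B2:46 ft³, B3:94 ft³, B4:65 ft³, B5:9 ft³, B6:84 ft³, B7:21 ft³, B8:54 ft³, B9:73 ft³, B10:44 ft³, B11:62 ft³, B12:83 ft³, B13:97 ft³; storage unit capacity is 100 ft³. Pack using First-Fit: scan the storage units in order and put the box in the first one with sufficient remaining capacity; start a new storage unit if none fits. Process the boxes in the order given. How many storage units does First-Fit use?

10

Put B1 (76 ft³) in storage unit 1; 24 ft³ remain.
Put B2 (46 ft³) in storage unit 2; 54 ft³ remain.
Put B3 (94 ft³) in storage unit 3; 6 ft³ remain.
Put B4 (65 ft³) in storage unit 4; 35 ft³ remain.
Put B5 (9 ft³) in storage unit 1; 15 ft³ remain.
Put B6 (84 ft³) in storage unit 5; 16 ft³ remain.
Put B7 (21 ft³) in storage unit 2; 33 ft³ remain.
Put B8 (54 ft³) in storage unit 6; 46 ft³ remain.
Put B9 (73 ft³) in storage unit 7; 27 ft³ remain.
Put B10 (44 ft³) in storage unit 6; 2 ft³ remain.
Put B11 (62 ft³) in storage unit 8; 38 ft³ remain.
Put B12 (83 ft³) in storage unit 9; 17 ft³ remain.
Put B13 (97 ft³) in storage unit 10; 3 ft³ remain.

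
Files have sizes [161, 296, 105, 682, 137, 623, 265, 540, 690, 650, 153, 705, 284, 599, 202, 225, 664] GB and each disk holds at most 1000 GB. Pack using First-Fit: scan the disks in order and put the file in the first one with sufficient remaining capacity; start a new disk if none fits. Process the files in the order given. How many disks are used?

9 disks

161 GB → disk 1 (remaining 839 GB)
296 GB → disk 1 (remaining 543 GB)
105 GB → disk 1 (remaining 438 GB)
682 GB → disk 2 (remaining 318 GB)
137 GB → disk 1 (remaining 301 GB)
623 GB → disk 3 (remaining 377 GB)
265 GB → disk 1 (remaining 36 GB)
540 GB → disk 4 (remaining 460 GB)
690 GB → disk 5 (remaining 310 GB)
650 GB → disk 6 (remaining 350 GB)
153 GB → disk 2 (remaining 165 GB)
705 GB → disk 7 (remaining 295 GB)
284 GB → disk 3 (remaining 93 GB)
599 GB → disk 8 (remaining 401 GB)
202 GB → disk 4 (remaining 258 GB)
225 GB → disk 4 (remaining 33 GB)
664 GB → disk 9 (remaining 336 GB)
Final disks: [161,296,105,137,265] [682,153] [623,284] [540,202,225] [690] [650] [705] [599] [664].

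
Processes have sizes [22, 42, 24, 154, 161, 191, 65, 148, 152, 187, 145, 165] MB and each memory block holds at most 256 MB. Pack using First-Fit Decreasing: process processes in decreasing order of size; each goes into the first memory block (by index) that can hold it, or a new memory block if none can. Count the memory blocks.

8

Sorted descending: 191, 187, 165, 161, 154, 152, 148, 145, 65, 42, 24, 22.
memory block 1: place 191 MB, 65 MB left
memory block 2: place 187 MB, 69 MB left
memory block 3: place 165 MB, 91 MB left
memory block 4: place 161 MB, 95 MB left
memory block 5: place 154 MB, 102 MB left
memory block 6: place 152 MB, 104 MB left
memory block 7: place 148 MB, 108 MB left
memory block 8: place 145 MB, 111 MB left
memory block 1: place 65 MB, 0 MB left
memory block 2: place 42 MB, 27 MB left
memory block 2: place 24 MB, 3 MB left
memory block 3: place 22 MB, 69 MB left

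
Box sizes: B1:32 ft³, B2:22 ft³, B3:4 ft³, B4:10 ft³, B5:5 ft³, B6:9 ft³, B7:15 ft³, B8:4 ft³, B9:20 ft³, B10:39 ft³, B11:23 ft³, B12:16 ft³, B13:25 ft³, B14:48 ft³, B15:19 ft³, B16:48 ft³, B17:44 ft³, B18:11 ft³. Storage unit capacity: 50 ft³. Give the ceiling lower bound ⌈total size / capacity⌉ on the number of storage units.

Total size = 32 + 22 + 4 + 10 + 5 + 9 + 15 + 4 + 20 + 39 + 23 + 16 + 25 + 48 + 19 + 48 + 44 + 11 = 394 ft³.
⌈394 / 50⌉ = 8.

8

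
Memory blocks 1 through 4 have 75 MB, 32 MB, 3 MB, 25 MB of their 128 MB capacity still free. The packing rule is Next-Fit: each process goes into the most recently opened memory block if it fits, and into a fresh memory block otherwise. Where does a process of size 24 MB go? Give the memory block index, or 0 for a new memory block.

Next-Fit only looks at memory block 4, which has 25 MB free.
24 MB fits there.

4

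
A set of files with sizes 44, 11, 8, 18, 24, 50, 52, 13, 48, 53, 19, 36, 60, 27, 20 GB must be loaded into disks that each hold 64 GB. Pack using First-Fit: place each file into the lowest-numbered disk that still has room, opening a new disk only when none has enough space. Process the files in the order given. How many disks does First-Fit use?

9

Put 44 GB in disk 1; 20 GB remain.
Put 11 GB in disk 1; 9 GB remain.
Put 8 GB in disk 1; 1 GB remain.
Put 18 GB in disk 2; 46 GB remain.
Put 24 GB in disk 2; 22 GB remain.
Put 50 GB in disk 3; 14 GB remain.
Put 52 GB in disk 4; 12 GB remain.
Put 13 GB in disk 2; 9 GB remain.
Put 48 GB in disk 5; 16 GB remain.
Put 53 GB in disk 6; 11 GB remain.
Put 19 GB in disk 7; 45 GB remain.
Put 36 GB in disk 7; 9 GB remain.
Put 60 GB in disk 8; 4 GB remain.
Put 27 GB in disk 9; 37 GB remain.
Put 20 GB in disk 9; 17 GB remain.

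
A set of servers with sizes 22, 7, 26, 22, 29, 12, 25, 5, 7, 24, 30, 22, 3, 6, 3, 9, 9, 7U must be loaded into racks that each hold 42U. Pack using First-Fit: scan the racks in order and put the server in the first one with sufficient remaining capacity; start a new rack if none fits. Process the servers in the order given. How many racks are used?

8

rack 1: place 22U, 20U left
rack 1: place 7U, 13U left
rack 2: place 26U, 16U left
rack 3: place 22U, 20U left
rack 4: place 29U, 13U left
rack 1: place 12U, 1U left
rack 5: place 25U, 17U left
rack 2: place 5U, 11U left
rack 2: place 7U, 4U left
rack 6: place 24U, 18U left
rack 7: place 30U, 12U left
rack 8: place 22U, 20U left
rack 2: place 3U, 1U left
rack 3: place 6U, 14U left
rack 3: place 3U, 11U left
rack 3: place 9U, 2U left
rack 4: place 9U, 4U left
rack 5: place 7U, 10U left
Final racks: [22,7,12] [26,5,7,3] [22,6,3,9] [29,9] [25,7] [24] [30] [22].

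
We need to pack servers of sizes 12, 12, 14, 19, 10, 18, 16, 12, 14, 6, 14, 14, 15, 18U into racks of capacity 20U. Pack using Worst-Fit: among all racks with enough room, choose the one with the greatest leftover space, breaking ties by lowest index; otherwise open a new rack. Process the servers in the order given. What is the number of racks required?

13

12U → rack 1 (remaining 8U)
12U → rack 2 (remaining 8U)
14U → rack 3 (remaining 6U)
19U → rack 4 (remaining 1U)
10U → rack 5 (remaining 10U)
18U → rack 6 (remaining 2U)
16U → rack 7 (remaining 4U)
12U → rack 8 (remaining 8U)
14U → rack 9 (remaining 6U)
6U → rack 5 (remaining 4U)
14U → rack 10 (remaining 6U)
14U → rack 11 (remaining 6U)
15U → rack 12 (remaining 5U)
18U → rack 13 (remaining 2U)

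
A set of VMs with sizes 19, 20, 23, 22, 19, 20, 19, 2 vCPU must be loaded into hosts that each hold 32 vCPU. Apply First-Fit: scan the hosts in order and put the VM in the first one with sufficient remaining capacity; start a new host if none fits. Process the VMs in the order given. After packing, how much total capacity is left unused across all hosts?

80

19 vCPU → host 1 (remaining 13 vCPU)
20 vCPU → host 2 (remaining 12 vCPU)
23 vCPU → host 3 (remaining 9 vCPU)
22 vCPU → host 4 (remaining 10 vCPU)
19 vCPU → host 5 (remaining 13 vCPU)
20 vCPU → host 6 (remaining 12 vCPU)
19 vCPU → host 7 (remaining 13 vCPU)
2 vCPU → host 1 (remaining 11 vCPU)
7 hosts × 32 vCPU = 224 vCPU; used 144 vCPU; unused 80 vCPU.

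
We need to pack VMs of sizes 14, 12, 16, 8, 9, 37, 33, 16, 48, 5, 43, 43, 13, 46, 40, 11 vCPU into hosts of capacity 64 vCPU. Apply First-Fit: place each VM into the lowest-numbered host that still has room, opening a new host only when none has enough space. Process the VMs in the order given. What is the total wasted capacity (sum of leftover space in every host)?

118

Put 14 vCPU in host 1; 50 vCPU remain.
Put 12 vCPU in host 1; 38 vCPU remain.
Put 16 vCPU in host 1; 22 vCPU remain.
Put 8 vCPU in host 1; 14 vCPU remain.
Put 9 vCPU in host 1; 5 vCPU remain.
Put 37 vCPU in host 2; 27 vCPU remain.
Put 33 vCPU in host 3; 31 vCPU remain.
Put 16 vCPU in host 2; 11 vCPU remain.
Put 48 vCPU in host 4; 16 vCPU remain.
Put 5 vCPU in host 1; 0 vCPU remain.
Put 43 vCPU in host 5; 21 vCPU remain.
Put 43 vCPU in host 6; 21 vCPU remain.
Put 13 vCPU in host 3; 18 vCPU remain.
Put 46 vCPU in host 7; 18 vCPU remain.
Put 40 vCPU in host 8; 24 vCPU remain.
Put 11 vCPU in host 2; 0 vCPU remain.
8 hosts × 64 vCPU = 512 vCPU; used 394 vCPU; unused 118 vCPU.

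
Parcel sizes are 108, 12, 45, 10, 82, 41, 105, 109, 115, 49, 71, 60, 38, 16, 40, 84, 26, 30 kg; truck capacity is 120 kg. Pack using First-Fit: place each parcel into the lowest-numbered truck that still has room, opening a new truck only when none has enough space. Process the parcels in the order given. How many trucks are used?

10 trucks

108 kg → truck 1 (remaining 12 kg)
12 kg → truck 1 (remaining 0 kg)
45 kg → truck 2 (remaining 75 kg)
10 kg → truck 2 (remaining 65 kg)
82 kg → truck 3 (remaining 38 kg)
41 kg → truck 2 (remaining 24 kg)
105 kg → truck 4 (remaining 15 kg)
109 kg → truck 5 (remaining 11 kg)
115 kg → truck 6 (remaining 5 kg)
49 kg → truck 7 (remaining 71 kg)
71 kg → truck 7 (remaining 0 kg)
60 kg → truck 8 (remaining 60 kg)
38 kg → truck 3 (remaining 0 kg)
16 kg → truck 2 (remaining 8 kg)
40 kg → truck 8 (remaining 20 kg)
84 kg → truck 9 (remaining 36 kg)
26 kg → truck 9 (remaining 10 kg)
30 kg → truck 10 (remaining 90 kg)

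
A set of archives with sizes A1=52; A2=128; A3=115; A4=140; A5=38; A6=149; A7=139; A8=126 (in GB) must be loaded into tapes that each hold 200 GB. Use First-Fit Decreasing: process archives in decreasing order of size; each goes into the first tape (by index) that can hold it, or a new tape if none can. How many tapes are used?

Sorted descending: 149, 140, 139, 128, 126, 115, 52, 38.
149 GB → tape 1 (remaining 51 GB)
140 GB → tape 2 (remaining 60 GB)
139 GB → tape 3 (remaining 61 GB)
128 GB → tape 4 (remaining 72 GB)
126 GB → tape 5 (remaining 74 GB)
115 GB → tape 6 (remaining 85 GB)
52 GB → tape 2 (remaining 8 GB)
38 GB → tape 1 (remaining 13 GB)

6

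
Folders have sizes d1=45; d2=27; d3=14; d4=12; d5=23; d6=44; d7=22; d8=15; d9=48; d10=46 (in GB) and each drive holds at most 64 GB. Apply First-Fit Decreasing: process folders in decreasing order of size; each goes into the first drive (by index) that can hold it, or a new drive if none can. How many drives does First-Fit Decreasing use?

Sorted descending: 48, 46, 45, 44, 27, 23, 22, 15, 14, 12.
48 GB → drive 1 (remaining 16 GB)
46 GB → drive 2 (remaining 18 GB)
45 GB → drive 3 (remaining 19 GB)
44 GB → drive 4 (remaining 20 GB)
27 GB → drive 5 (remaining 37 GB)
23 GB → drive 5 (remaining 14 GB)
22 GB → drive 6 (remaining 42 GB)
15 GB → drive 1 (remaining 1 GB)
14 GB → drive 2 (remaining 4 GB)
12 GB → drive 3 (remaining 7 GB)

6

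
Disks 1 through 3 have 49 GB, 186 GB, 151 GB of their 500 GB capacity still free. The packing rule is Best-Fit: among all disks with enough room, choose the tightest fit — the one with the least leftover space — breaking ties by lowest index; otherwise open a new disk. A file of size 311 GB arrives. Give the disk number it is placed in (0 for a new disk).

No disk has ≥ 311 GB free, so a new disk is opened.

0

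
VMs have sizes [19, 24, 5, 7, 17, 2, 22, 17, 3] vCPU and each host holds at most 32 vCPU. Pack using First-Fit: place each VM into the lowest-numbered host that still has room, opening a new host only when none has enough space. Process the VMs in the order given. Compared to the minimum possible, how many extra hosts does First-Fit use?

First-Fit: [19,5,7] [24,2,3] [17] [22] [17] → 5 hosts.
5 VMs exceed 16 vCPU (half the capacity), and no two of those can share a host, so at least 5 hosts are needed.
So 5 is already optimal.

0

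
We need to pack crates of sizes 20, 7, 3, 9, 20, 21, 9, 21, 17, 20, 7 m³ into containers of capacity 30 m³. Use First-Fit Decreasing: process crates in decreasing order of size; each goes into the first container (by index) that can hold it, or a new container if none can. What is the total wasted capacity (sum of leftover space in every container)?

26

Sorted descending: 21, 21, 20, 20, 20, 17, 9, 9, 7, 7, 3.
container 1: place 21 m³, 9 m³ left
container 2: place 21 m³, 9 m³ left
container 3: place 20 m³, 10 m³ left
container 4: place 20 m³, 10 m³ left
container 5: place 20 m³, 10 m³ left
container 6: place 17 m³, 13 m³ left
container 1: place 9 m³, 0 m³ left
container 2: place 9 m³, 0 m³ left
container 3: place 7 m³, 3 m³ left
container 4: place 7 m³, 3 m³ left
container 3: place 3 m³, 0 m³ left
6 containers × 30 m³ = 180 m³; used 154 m³; unused 26 m³.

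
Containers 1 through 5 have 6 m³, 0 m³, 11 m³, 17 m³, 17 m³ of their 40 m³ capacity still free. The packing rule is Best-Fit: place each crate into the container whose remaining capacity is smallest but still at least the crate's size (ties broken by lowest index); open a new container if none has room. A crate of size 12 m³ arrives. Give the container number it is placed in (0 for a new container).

Containers with room: container 4 (17 m³), container 5 (17 m³).
Tightest fit is container 4 with 17 m³ free.

4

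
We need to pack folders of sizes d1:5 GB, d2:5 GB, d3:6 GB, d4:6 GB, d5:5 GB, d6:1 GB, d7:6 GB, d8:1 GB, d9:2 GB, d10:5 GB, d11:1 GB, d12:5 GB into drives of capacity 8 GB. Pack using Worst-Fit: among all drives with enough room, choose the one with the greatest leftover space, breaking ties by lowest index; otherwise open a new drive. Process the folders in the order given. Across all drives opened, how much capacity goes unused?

16

d1 (5 GB) → drive 1 (remaining 3 GB)
d2 (5 GB) → drive 2 (remaining 3 GB)
d3 (6 GB) → drive 3 (remaining 2 GB)
d4 (6 GB) → drive 4 (remaining 2 GB)
d5 (5 GB) → drive 5 (remaining 3 GB)
d6 (1 GB) → drive 1 (remaining 2 GB)
d7 (6 GB) → drive 6 (remaining 2 GB)
d8 (1 GB) → drive 2 (remaining 2 GB)
d9 (2 GB) → drive 5 (remaining 1 GB)
d10 (5 GB) → drive 7 (remaining 3 GB)
d11 (1 GB) → drive 7 (remaining 2 GB)
d12 (5 GB) → drive 8 (remaining 3 GB)
8 drives × 8 GB = 64 GB; used 48 GB; unused 16 GB.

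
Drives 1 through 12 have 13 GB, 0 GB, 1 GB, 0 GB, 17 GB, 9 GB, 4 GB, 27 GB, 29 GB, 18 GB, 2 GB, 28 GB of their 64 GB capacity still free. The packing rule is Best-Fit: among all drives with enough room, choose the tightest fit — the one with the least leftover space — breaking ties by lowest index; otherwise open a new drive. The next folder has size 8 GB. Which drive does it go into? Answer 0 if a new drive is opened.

6

Drives with room: drive 1 (13 GB), drive 5 (17 GB), drive 6 (9 GB), drive 8 (27 GB), drive 9 (29 GB), drive 10 (18 GB), drive 12 (28 GB).
Tightest fit is drive 6 with 9 GB free.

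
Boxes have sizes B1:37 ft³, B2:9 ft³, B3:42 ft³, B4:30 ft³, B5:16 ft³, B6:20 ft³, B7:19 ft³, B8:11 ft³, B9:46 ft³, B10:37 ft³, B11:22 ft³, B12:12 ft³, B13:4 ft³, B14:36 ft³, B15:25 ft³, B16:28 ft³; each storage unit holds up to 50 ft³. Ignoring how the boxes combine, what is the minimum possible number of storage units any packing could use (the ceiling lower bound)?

Total size = 37 + 9 + 42 + 30 + 16 + 20 + 19 + 11 + 46 + 37 + 22 + 12 + 4 + 36 + 25 + 28 = 394 ft³.
⌈394 / 50⌉ = 8.

8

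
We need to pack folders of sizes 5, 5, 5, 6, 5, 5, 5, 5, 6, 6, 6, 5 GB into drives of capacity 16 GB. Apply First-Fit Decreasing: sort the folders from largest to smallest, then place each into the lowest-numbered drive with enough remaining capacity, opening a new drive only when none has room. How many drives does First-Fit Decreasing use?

Sorted descending: 6, 6, 6, 6, 5, 5, 5, 5, 5, 5, 5, 5.
6 GB → drive 1 (remaining 10 GB)
6 GB → drive 1 (remaining 4 GB)
6 GB → drive 2 (remaining 10 GB)
6 GB → drive 2 (remaining 4 GB)
5 GB → drive 3 (remaining 11 GB)
5 GB → drive 3 (remaining 6 GB)
5 GB → drive 3 (remaining 1 GB)
5 GB → drive 4 (remaining 11 GB)
5 GB → drive 4 (remaining 6 GB)
5 GB → drive 4 (remaining 1 GB)
5 GB → drive 5 (remaining 11 GB)
5 GB → drive 5 (remaining 6 GB)
Final drives: [6,6] [6,6] [5,5,5] [5,5,5] [5,5].

5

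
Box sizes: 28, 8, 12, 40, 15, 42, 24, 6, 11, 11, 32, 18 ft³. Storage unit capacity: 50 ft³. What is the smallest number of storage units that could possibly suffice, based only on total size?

5

Total size = 28 + 8 + 12 + 40 + 15 + 42 + 24 + 6 + 11 + 11 + 32 + 18 = 247 ft³.
⌈247 / 50⌉ = 5.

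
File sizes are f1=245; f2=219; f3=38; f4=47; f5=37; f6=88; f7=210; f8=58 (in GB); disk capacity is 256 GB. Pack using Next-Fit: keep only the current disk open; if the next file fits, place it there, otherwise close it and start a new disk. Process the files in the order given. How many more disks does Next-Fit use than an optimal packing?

1

Next-Fit: [245] [219] [38,47,37,88] [210] [58] → 5 disks.
Total size 942 GB; any packing needs at least ⌈942/256⌉ = 4 disks.
An optimal packing achieves that bound: [245] [219,37] [210,38] [88,58,47] → 4 disks.
Excess: 5 − 4 = 1.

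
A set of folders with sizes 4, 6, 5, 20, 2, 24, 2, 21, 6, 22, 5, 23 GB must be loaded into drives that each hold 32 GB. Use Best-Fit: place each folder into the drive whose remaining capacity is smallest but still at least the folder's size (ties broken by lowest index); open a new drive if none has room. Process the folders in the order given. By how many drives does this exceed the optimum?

Best-Fit: [4,6,5] [20,2,5] [24,2,6] [21] [22] [23] → 6 drives.
Total size 140 GB; any packing needs at least ⌈140/32⌉ = 5 drives.
An optimal packing achieves that bound: [24,6,2] [23,6,2] [22,5,5] [21,4] [20] → 5 drives.
Excess: 6 − 5 = 1.

1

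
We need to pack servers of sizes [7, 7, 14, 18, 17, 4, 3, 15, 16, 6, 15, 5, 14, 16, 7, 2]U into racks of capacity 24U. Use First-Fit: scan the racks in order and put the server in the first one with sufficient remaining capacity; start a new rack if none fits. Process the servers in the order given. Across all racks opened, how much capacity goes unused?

50

Put 7U in rack 1; 17U remain.
Put 7U in rack 1; 10U remain.
Put 14U in rack 2; 10U remain.
Put 18U in rack 3; 6U remain.
Put 17U in rack 4; 7U remain.
Put 4U in rack 1; 6U remain.
Put 3U in rack 1; 3U remain.
Put 15U in rack 5; 9U remain.
Put 16U in rack 6; 8U remain.
Put 6U in rack 2; 4U remain.
Put 15U in rack 7; 9U remain.
Put 5U in rack 3; 1U remain.
Put 14U in rack 8; 10U remain.
Put 16U in rack 9; 8U remain.
Put 7U in rack 4; 0U remain.
Put 2U in rack 1; 1U remain.
9 racks × 24U = 216U; used 166U; unused 50U.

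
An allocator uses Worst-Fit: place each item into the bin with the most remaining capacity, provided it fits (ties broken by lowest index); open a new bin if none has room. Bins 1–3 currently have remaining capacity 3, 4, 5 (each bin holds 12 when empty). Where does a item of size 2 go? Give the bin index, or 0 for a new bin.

Bins with room: bin 1 (3), bin 2 (4), bin 3 (5).
Most room is bin 3 with 5 free.

3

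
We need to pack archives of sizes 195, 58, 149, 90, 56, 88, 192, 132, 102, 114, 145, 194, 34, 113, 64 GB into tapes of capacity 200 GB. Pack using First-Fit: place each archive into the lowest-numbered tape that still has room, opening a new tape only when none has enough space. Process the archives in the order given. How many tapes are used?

11

195 GB → tape 1 (remaining 5 GB)
58 GB → tape 2 (remaining 142 GB)
149 GB → tape 3 (remaining 51 GB)
90 GB → tape 2 (remaining 52 GB)
56 GB → tape 4 (remaining 144 GB)
88 GB → tape 4 (remaining 56 GB)
192 GB → tape 5 (remaining 8 GB)
132 GB → tape 6 (remaining 68 GB)
102 GB → tape 7 (remaining 98 GB)
114 GB → tape 8 (remaining 86 GB)
145 GB → tape 9 (remaining 55 GB)
194 GB → tape 10 (remaining 6 GB)
34 GB → tape 2 (remaining 18 GB)
113 GB → tape 11 (remaining 87 GB)
64 GB → tape 6 (remaining 4 GB)
Final tapes: [195] [58,90,34] [149] [56,88] [192] [132,64] [102] [114] [145] [194] [113].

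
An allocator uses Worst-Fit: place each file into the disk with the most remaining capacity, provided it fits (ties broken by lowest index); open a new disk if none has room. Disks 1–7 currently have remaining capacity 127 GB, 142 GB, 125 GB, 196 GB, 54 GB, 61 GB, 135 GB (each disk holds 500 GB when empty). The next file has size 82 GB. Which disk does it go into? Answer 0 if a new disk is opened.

Disks with room: disk 1 (127 GB), disk 2 (142 GB), disk 3 (125 GB), disk 4 (196 GB), disk 7 (135 GB).
Most room is disk 4 with 196 GB free.

4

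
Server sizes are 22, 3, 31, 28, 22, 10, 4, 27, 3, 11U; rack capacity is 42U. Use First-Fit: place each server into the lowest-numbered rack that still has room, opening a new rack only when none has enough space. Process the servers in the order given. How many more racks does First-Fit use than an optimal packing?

First-Fit: [22,3,10,4,3] [31,11] [28] [22] [27] → 5 racks.
5 servers exceed 21U (half the capacity), and no two of those can share a rack, so at least 5 racks are needed.
So 5 is already optimal.

0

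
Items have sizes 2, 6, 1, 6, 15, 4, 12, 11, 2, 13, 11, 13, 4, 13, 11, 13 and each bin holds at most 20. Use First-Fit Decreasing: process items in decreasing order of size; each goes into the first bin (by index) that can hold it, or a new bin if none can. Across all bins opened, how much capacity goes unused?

Sorted descending: 15, 13, 13, 13, 13, 12, 11, 11, 11, 6, 6, 4, 4, 2, 2, 1.
15 → bin 1 (remaining 5)
13 → bin 2 (remaining 7)
13 → bin 3 (remaining 7)
13 → bin 4 (remaining 7)
13 → bin 5 (remaining 7)
12 → bin 6 (remaining 8)
11 → bin 7 (remaining 9)
11 → bin 8 (remaining 9)
11 → bin 9 (remaining 9)
6 → bin 2 (remaining 1)
6 → bin 3 (remaining 1)
4 → bin 1 (remaining 1)
4 → bin 4 (remaining 3)
2 → bin 4 (remaining 1)
2 → bin 5 (remaining 5)
1 → bin 1 (remaining 0)
9 bins × 20 = 180; used 137; unused 43.

43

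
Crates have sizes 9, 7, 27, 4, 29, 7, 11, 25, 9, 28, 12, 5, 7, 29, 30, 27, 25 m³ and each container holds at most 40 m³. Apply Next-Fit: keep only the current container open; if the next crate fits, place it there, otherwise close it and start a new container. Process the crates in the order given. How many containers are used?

10

9 m³ → container 1 (remaining 31 m³)
7 m³ → container 1 (remaining 24 m³)
27 m³ → container 2 (remaining 13 m³)
4 m³ → container 2 (remaining 9 m³)
29 m³ → container 3 (remaining 11 m³)
7 m³ → container 3 (remaining 4 m³)
11 m³ → container 4 (remaining 29 m³)
25 m³ → container 4 (remaining 4 m³)
9 m³ → container 5 (remaining 31 m³)
28 m³ → container 5 (remaining 3 m³)
12 m³ → container 6 (remaining 28 m³)
5 m³ → container 6 (remaining 23 m³)
7 m³ → container 6 (remaining 16 m³)
29 m³ → container 7 (remaining 11 m³)
30 m³ → container 8 (remaining 10 m³)
27 m³ → container 9 (remaining 13 m³)
25 m³ → container 10 (remaining 15 m³)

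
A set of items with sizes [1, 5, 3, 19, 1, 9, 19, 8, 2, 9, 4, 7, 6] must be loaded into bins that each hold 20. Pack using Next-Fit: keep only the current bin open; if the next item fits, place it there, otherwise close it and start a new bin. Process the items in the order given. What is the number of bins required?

Put 1 in bin 1; 19 remain.
Put 5 in bin 1; 14 remain.
Put 3 in bin 1; 11 remain.
Put 19 in bin 2; 1 remain.
Put 1 in bin 2; 0 remain.
Put 9 in bin 3; 11 remain.
Put 19 in bin 4; 1 remain.
Put 8 in bin 5; 12 remain.
Put 2 in bin 5; 10 remain.
Put 9 in bin 5; 1 remain.
Put 4 in bin 6; 16 remain.
Put 7 in bin 6; 9 remain.
Put 6 in bin 6; 3 remain.
Final bins: [1,5,3] [19,1] [9] [19] [8,2,9] [4,7,6].

6 bins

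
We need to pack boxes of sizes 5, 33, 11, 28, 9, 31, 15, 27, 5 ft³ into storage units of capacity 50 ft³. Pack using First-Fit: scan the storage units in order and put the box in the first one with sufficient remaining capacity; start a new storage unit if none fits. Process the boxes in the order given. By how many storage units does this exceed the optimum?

0

First-Fit: [5,33,11] [28,9,5] [31,15] [27] → 4 storage units.
Total size 164 ft³; any packing needs at least ⌈164/50⌉ = 4 storage units.
So 4 is already optimal.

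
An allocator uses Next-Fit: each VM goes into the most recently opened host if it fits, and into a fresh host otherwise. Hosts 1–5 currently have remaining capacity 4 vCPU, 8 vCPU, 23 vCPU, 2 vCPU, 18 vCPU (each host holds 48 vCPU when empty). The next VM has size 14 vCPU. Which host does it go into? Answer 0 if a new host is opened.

5

Next-Fit only looks at host 5, which has 18 vCPU free.
14 vCPU fits there.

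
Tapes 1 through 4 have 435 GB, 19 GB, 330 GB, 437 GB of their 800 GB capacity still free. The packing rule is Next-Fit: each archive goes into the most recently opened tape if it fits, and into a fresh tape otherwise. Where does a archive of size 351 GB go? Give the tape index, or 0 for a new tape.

4

Next-Fit only looks at tape 4, which has 437 GB free.
351 GB fits there.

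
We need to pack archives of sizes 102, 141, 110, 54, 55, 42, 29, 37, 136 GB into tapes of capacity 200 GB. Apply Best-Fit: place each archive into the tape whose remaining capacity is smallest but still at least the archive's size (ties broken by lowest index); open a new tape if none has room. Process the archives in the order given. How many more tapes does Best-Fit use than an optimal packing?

0

Best-Fit: [102,42,37] [141,54] [110,55,29] [136] → 4 tapes.
Total size 706 GB; any packing needs at least ⌈706/200⌉ = 4 tapes.
So 4 is already optimal.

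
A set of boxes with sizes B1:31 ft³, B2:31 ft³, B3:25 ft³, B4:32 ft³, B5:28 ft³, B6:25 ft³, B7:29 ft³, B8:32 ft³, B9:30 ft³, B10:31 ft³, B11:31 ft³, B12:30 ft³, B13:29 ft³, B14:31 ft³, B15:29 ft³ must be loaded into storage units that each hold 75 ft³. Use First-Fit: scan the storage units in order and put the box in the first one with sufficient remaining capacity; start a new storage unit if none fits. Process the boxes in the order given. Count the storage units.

8 storage units

storage unit 1: place B1 (31 ft³), 44 ft³ left
storage unit 1: place B2 (31 ft³), 13 ft³ left
storage unit 2: place B3 (25 ft³), 50 ft³ left
storage unit 2: place B4 (32 ft³), 18 ft³ left
storage unit 3: place B5 (28 ft³), 47 ft³ left
storage unit 3: place B6 (25 ft³), 22 ft³ left
storage unit 4: place B7 (29 ft³), 46 ft³ left
storage unit 4: place B8 (32 ft³), 14 ft³ left
storage unit 5: place B9 (30 ft³), 45 ft³ left
storage unit 5: place B10 (31 ft³), 14 ft³ left
storage unit 6: place B11 (31 ft³), 44 ft³ left
storage unit 6: place B12 (30 ft³), 14 ft³ left
storage unit 7: place B13 (29 ft³), 46 ft³ left
storage unit 7: place B14 (31 ft³), 15 ft³ left
storage unit 8: place B15 (29 ft³), 46 ft³ left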